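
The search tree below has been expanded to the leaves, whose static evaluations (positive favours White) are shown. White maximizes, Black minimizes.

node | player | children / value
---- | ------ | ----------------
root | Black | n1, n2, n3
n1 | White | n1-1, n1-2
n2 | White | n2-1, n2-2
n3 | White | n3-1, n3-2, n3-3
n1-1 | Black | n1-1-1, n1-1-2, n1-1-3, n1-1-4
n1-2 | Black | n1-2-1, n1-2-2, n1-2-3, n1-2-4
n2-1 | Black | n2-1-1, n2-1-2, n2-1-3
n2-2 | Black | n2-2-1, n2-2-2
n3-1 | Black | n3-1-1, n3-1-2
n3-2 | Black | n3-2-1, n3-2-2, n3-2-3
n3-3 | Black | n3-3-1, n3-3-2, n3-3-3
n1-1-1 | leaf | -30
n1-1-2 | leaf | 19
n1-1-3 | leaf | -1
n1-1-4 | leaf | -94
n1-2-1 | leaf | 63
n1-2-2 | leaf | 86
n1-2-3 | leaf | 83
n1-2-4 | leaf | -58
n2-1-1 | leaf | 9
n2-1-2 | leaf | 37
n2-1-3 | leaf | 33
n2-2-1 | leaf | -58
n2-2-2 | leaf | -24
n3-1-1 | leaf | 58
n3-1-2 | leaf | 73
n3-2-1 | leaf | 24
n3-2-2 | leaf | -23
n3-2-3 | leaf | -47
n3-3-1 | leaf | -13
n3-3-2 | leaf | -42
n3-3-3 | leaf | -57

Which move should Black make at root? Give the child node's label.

n1

n1-1 (Black): min(-30, 19, -1, -94) = -94
n1-2 (Black): min(63, 86, 83, -58) = -58
n1 (White): max(-94, -58) = -58
n2-1 (Black): min(9, 37, 33) = 9
n2-2 (Black): min(-58, -24) = -58
n2 (White): max(9, -58) = 9
n3-1 (Black): min(58, 73) = 58
n3-2 (Black): min(24, -23, -47) = -47
n3-3 (Black): min(-13, -42, -57) = -57
n3 (White): max(58, -47, -57) = 58
root (Black): min(-58, 9, 58) = -58
Black at root wants the lowest of {n1=-58, n2=9, n3=58}, so chooses n1.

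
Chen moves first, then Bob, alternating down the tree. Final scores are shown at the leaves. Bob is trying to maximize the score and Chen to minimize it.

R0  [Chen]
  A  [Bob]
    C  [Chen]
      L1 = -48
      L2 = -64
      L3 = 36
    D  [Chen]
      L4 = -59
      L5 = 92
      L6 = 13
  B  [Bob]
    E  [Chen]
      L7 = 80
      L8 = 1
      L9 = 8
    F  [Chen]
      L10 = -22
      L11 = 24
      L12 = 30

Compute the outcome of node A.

-59

C (Chen): min(-48, -64, 36) = -64
D (Chen): min(-59, 92, 13) = -59
A (Bob): max(-64, -59) = -59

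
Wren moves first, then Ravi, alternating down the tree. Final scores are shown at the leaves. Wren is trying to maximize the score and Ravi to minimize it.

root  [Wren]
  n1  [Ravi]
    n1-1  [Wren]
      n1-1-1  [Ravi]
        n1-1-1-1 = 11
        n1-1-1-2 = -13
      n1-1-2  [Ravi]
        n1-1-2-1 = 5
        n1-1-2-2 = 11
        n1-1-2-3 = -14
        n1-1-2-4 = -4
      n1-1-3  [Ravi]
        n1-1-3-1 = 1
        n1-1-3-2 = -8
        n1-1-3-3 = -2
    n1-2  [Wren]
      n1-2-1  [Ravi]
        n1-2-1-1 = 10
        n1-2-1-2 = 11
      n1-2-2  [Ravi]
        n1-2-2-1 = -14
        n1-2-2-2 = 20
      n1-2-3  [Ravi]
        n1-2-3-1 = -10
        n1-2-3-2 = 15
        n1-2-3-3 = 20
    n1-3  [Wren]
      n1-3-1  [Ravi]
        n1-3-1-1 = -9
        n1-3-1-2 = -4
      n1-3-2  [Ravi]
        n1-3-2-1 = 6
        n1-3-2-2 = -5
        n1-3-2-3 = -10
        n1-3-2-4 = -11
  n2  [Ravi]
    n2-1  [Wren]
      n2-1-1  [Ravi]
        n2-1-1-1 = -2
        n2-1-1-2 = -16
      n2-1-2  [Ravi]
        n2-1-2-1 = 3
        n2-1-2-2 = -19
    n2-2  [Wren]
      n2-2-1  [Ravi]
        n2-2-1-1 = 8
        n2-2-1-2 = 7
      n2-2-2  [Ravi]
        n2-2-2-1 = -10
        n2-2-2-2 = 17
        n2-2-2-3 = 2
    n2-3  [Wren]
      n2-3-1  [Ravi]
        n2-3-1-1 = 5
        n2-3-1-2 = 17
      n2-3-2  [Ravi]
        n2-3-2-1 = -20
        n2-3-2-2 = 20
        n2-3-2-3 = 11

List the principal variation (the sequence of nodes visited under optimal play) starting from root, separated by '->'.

n1-1-1 (Ravi): min(11, -13) = -13
n1-1-2 (Ravi): min(5, 11, -14, -4) = -14
n1-1-3 (Ravi): min(1, -8, -2) = -8
n1-1 (Wren): max(-13, -14, -8) = -8
n1-2-1 (Ravi): min(10, 11) = 10
n1-2-2 (Ravi): min(-14, 20) = -14
n1-2-3 (Ravi): min(-10, 15, 20) = -10
n1-2 (Wren): max(10, -14, -10) = 10
n1-3-1 (Ravi): min(-9, -4) = -9
n1-3-2 (Ravi): min(6, -5, -10, -11) = -11
n1-3 (Wren): max(-9, -11) = -9
n1 (Ravi): min(-8, 10, -9) = -9
n2-1-1 (Ravi): min(-2, -16) = -16
n2-1-2 (Ravi): min(3, -19) = -19
n2-1 (Wren): max(-16, -19) = -16
n2-2-1 (Ravi): min(8, 7) = 7
n2-2-2 (Ravi): min(-10, 17, 2) = -10
n2-2 (Wren): max(7, -10) = 7
n2-3-1 (Ravi): min(5, 17) = 5
n2-3-2 (Ravi): min(-20, 20, 11) = -20
n2-3 (Wren): max(5, -20) = 5
n2 (Ravi): min(-16, 7, 5) = -16
root (Wren): max(-9, -16) = -9
At root, Wren picks n1 (highest: -9).
At n1, Ravi picks n1-3 (lowest: -9).
At n1-3, Wren picks n1-3-1 (highest: -9).
At n1-3-1, Ravi picks n1-3-1-1 (lowest: -9).
Terminal value -9.

root -> n1 -> n1-3 -> n1-3-1 -> n1-3-1-1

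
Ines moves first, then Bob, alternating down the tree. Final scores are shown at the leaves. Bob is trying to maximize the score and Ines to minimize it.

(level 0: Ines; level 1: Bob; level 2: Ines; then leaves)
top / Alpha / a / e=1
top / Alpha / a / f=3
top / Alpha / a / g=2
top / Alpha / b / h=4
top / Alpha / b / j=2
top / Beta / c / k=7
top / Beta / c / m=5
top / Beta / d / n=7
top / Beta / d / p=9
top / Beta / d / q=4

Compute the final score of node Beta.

5

c (Ines): min(7, 5) = 5
d (Ines): min(7, 9, 4) = 4
Beta (Bob): max(5, 4) = 5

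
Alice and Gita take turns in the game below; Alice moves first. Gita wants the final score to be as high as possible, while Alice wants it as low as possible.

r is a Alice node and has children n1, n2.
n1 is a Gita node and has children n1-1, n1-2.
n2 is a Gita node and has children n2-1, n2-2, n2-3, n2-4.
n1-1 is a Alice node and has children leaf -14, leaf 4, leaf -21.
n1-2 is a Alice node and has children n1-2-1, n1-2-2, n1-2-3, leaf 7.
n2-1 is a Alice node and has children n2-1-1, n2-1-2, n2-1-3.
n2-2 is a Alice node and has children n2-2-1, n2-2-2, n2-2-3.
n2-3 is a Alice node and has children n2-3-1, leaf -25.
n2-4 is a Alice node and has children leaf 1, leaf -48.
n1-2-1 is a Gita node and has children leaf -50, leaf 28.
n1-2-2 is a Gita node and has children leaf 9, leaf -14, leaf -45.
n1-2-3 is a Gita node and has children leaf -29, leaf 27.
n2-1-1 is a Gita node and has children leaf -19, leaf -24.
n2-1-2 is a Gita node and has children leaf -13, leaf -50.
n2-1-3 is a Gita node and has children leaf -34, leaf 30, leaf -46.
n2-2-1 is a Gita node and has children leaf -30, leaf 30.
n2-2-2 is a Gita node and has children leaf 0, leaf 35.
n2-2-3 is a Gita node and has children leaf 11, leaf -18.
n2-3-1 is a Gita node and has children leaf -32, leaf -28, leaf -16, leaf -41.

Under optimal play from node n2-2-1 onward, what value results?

30

n2-2-1 (Gita): max(-30, 30) = 30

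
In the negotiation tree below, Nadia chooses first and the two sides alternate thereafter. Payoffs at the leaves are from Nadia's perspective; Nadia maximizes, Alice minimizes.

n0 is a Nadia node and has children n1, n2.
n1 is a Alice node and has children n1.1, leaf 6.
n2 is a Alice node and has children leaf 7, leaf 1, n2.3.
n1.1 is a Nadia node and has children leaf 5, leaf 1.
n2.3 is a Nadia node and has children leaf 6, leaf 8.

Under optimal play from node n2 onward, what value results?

n2.3 (Nadia): max(6, 8) = 8
n2 (Alice): min(7, 1, 8) = 1

1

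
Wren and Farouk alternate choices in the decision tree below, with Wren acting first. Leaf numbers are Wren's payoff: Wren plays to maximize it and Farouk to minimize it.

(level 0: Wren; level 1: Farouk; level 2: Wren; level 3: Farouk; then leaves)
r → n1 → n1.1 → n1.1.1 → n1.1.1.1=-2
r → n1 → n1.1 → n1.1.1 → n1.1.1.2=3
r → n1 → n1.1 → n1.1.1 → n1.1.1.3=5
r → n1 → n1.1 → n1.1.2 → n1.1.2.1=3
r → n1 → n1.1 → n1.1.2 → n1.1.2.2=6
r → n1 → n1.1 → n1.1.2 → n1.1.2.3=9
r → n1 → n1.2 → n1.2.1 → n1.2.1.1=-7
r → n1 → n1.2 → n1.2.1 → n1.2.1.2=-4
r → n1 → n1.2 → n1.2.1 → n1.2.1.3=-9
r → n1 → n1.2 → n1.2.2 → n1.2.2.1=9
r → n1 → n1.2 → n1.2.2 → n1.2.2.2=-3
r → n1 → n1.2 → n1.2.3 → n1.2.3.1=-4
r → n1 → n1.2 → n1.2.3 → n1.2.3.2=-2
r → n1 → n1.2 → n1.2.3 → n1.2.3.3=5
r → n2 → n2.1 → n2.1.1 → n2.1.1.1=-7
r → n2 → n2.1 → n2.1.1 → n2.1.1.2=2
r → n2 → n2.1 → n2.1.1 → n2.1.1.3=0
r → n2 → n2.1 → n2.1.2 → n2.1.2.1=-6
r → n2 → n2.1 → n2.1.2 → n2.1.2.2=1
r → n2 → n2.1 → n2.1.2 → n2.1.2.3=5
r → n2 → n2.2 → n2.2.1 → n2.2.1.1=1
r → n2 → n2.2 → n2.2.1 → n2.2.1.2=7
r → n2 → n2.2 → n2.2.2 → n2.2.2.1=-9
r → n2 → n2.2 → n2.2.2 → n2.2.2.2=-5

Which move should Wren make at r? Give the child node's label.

n1.1.1 (Farouk): min(-2, 3, 5) = -2
n1.1.2 (Farouk): min(3, 6, 9) = 3
n1.1 (Wren): max(-2, 3) = 3
n1.2.1 (Farouk): min(-7, -4, -9) = -9
n1.2.2 (Farouk): min(9, -3) = -3
n1.2.3 (Farouk): min(-4, -2, 5) = -4
n1.2 (Wren): max(-9, -3, -4) = -3
n1 (Farouk): min(3, -3) = -3
n2.1.1 (Farouk): min(-7, 2, 0) = -7
n2.1.2 (Farouk): min(-6, 1, 5) = -6
n2.1 (Wren): max(-7, -6) = -6
n2.2.1 (Farouk): min(1, 7) = 1
n2.2.2 (Farouk): min(-9, -5) = -9
n2.2 (Wren): max(1, -9) = 1
n2 (Farouk): min(-6, 1) = -6
r (Wren): max(-3, -6) = -3
Wren at r wants the highest of {n1=-3, n2=-6}, so chooses n1.

n1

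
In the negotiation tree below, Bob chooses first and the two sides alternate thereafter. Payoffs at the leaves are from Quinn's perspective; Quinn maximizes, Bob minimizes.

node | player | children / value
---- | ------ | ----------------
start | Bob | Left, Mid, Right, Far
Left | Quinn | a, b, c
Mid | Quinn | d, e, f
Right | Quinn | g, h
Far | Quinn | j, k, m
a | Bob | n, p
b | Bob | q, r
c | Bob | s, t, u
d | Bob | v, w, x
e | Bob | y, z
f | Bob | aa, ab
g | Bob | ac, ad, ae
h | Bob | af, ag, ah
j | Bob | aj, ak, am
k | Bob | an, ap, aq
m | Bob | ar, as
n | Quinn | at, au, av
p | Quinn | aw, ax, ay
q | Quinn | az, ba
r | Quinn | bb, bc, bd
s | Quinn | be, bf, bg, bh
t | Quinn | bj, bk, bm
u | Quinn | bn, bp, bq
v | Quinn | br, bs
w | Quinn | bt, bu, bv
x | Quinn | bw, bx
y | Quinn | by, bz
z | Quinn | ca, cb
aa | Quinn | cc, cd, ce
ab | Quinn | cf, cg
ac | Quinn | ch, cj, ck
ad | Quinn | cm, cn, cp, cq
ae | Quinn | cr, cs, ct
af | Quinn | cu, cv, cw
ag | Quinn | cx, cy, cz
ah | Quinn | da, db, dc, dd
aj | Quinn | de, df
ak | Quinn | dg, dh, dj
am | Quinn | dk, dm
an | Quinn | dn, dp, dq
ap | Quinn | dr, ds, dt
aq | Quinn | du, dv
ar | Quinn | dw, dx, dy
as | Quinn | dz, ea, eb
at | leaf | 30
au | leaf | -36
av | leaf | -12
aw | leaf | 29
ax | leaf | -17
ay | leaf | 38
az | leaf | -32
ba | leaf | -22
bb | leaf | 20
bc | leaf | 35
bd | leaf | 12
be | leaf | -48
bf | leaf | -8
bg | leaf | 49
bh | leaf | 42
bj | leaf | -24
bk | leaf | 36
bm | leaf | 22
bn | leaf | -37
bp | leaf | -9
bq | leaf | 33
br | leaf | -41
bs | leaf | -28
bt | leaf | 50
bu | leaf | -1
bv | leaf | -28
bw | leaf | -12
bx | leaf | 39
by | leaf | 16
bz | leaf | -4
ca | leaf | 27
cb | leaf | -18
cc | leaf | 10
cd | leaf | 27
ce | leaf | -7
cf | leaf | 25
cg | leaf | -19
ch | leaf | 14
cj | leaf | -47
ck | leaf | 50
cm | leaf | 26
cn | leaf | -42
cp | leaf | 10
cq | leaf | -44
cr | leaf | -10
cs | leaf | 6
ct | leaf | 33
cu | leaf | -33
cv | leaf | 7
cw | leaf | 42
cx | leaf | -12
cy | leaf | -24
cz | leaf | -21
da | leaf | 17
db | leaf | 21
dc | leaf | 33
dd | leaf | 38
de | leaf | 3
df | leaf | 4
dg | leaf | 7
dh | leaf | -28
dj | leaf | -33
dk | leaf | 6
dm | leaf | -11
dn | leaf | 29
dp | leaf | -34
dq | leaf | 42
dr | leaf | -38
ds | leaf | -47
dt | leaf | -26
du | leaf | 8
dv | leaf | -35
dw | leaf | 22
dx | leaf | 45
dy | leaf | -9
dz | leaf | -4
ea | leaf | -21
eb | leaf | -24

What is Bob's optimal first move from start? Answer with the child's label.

Far

n (Quinn): max(30, -36, -12) = 30
p (Quinn): max(29, -17, 38) = 38
a (Bob): min(30, 38) = 30
q (Quinn): max(-32, -22) = -22
r (Quinn): max(20, 35, 12) = 35
b (Bob): min(-22, 35) = -22
s (Quinn): max(-48, -8, 49, 42) = 49
t (Quinn): max(-24, 36, 22) = 36
u (Quinn): max(-37, -9, 33) = 33
c (Bob): min(49, 36, 33) = 33
Left (Quinn): max(30, -22, 33) = 33
v (Quinn): max(-41, -28) = -28
w (Quinn): max(50, -1, -28) = 50
x (Quinn): max(-12, 39) = 39
d (Bob): min(-28, 50, 39) = -28
y (Quinn): max(16, -4) = 16
z (Quinn): max(27, -18) = 27
e (Bob): min(16, 27) = 16
aa (Quinn): max(10, 27, -7) = 27
ab (Quinn): max(25, -19) = 25
f (Bob): min(27, 25) = 25
Mid (Quinn): max(-28, 16, 25) = 25
ac (Quinn): max(14, -47, 50) = 50
ad (Quinn): max(26, -42, 10, -44) = 26
ae (Quinn): max(-10, 6, 33) = 33
g (Bob): min(50, 26, 33) = 26
af (Quinn): max(-33, 7, 42) = 42
ag (Quinn): max(-12, -24, -21) = -12
ah (Quinn): max(17, 21, 33, 38) = 38
h (Bob): min(42, -12, 38) = -12
Right (Quinn): max(26, -12) = 26
aj (Quinn): max(3, 4) = 4
ak (Quinn): max(7, -28, -33) = 7
am (Quinn): max(6, -11) = 6
j (Bob): min(4, 7, 6) = 4
an (Quinn): max(29, -34, 42) = 42
ap (Quinn): max(-38, -47, -26) = -26
aq (Quinn): max(8, -35) = 8
k (Bob): min(42, -26, 8) = -26
ar (Quinn): max(22, 45, -9) = 45
as (Quinn): max(-4, -21, -24) = -4
m (Bob): min(45, -4) = -4
Far (Quinn): max(4, -26, -4) = 4
start (Bob): min(33, 25, 26, 4) = 4
Bob at start wants the lowest of {Left=33, Mid=25, Right=26, Far=4}, so chooses Far.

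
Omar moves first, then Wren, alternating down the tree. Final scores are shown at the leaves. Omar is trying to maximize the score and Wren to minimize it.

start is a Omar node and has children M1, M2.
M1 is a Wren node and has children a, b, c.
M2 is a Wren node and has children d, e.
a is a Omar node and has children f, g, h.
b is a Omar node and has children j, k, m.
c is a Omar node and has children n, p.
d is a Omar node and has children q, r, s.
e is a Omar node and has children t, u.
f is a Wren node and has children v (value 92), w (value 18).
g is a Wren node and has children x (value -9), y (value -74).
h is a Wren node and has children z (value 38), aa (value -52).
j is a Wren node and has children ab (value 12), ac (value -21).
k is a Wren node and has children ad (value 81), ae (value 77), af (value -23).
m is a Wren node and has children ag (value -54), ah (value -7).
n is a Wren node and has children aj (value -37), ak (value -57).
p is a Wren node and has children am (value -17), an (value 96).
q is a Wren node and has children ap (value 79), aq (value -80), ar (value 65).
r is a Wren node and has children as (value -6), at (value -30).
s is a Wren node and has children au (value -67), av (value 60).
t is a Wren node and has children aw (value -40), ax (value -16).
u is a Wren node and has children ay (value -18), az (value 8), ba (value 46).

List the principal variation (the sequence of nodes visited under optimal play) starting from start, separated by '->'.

f (Wren): min(92, 18) = 18
g (Wren): min(-9, -74) = -74
h (Wren): min(38, -52) = -52
a (Omar): max(18, -74, -52) = 18
j (Wren): min(12, -21) = -21
k (Wren): min(81, 77, -23) = -23
m (Wren): min(-54, -7) = -54
b (Omar): max(-21, -23, -54) = -21
n (Wren): min(-37, -57) = -57
p (Wren): min(-17, 96) = -17
c (Omar): max(-57, -17) = -17
M1 (Wren): min(18, -21, -17) = -21
q (Wren): min(79, -80, 65) = -80
r (Wren): min(-6, -30) = -30
s (Wren): min(-67, 60) = -67
d (Omar): max(-80, -30, -67) = -30
t (Wren): min(-40, -16) = -40
u (Wren): min(-18, 8, 46) = -18
e (Omar): max(-40, -18) = -18
M2 (Wren): min(-30, -18) = -30
start (Omar): max(-21, -30) = -21
At start, Omar picks M1 (highest: -21).
At M1, Wren picks b (lowest: -21).
At b, Omar picks j (highest: -21).
At j, Wren picks ac (lowest: -21).
Terminal value -21.

start -> M1 -> b -> j -> ac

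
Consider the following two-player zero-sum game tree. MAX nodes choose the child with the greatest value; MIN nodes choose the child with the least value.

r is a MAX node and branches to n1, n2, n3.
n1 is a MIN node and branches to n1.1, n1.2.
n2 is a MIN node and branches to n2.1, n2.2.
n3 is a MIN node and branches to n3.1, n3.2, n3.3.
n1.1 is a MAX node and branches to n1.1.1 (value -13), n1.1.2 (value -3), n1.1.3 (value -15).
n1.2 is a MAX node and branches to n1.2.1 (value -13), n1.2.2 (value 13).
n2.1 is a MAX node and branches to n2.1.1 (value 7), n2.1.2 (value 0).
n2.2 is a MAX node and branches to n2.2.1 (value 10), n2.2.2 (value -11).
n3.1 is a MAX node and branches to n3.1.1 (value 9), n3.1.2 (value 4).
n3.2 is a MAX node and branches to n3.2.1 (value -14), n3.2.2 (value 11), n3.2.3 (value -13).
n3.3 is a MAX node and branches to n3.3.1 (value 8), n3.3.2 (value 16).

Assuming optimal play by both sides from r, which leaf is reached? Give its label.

n1.1 (MAX): max(-13, -3, -15) = -3
n1.2 (MAX): max(-13, 13) = 13
n1 (MIN): min(-3, 13) = -3
n2.1 (MAX): max(7, 0) = 7
n2.2 (MAX): max(10, -11) = 10
n2 (MIN): min(7, 10) = 7
n3.1 (MAX): max(9, 4) = 9
n3.2 (MAX): max(-14, 11, -13) = 11
n3.3 (MAX): max(8, 16) = 16
n3 (MIN): min(9, 11, 16) = 9
r (MAX): max(-3, 7, 9) = 9
At r, MAX picks n3 (highest: 9).
At n3, MIN picks n3.1 (lowest: 9).
At n3.1, MAX picks n3.1.1 (highest: 9).
Terminal value 9.

n3.1.1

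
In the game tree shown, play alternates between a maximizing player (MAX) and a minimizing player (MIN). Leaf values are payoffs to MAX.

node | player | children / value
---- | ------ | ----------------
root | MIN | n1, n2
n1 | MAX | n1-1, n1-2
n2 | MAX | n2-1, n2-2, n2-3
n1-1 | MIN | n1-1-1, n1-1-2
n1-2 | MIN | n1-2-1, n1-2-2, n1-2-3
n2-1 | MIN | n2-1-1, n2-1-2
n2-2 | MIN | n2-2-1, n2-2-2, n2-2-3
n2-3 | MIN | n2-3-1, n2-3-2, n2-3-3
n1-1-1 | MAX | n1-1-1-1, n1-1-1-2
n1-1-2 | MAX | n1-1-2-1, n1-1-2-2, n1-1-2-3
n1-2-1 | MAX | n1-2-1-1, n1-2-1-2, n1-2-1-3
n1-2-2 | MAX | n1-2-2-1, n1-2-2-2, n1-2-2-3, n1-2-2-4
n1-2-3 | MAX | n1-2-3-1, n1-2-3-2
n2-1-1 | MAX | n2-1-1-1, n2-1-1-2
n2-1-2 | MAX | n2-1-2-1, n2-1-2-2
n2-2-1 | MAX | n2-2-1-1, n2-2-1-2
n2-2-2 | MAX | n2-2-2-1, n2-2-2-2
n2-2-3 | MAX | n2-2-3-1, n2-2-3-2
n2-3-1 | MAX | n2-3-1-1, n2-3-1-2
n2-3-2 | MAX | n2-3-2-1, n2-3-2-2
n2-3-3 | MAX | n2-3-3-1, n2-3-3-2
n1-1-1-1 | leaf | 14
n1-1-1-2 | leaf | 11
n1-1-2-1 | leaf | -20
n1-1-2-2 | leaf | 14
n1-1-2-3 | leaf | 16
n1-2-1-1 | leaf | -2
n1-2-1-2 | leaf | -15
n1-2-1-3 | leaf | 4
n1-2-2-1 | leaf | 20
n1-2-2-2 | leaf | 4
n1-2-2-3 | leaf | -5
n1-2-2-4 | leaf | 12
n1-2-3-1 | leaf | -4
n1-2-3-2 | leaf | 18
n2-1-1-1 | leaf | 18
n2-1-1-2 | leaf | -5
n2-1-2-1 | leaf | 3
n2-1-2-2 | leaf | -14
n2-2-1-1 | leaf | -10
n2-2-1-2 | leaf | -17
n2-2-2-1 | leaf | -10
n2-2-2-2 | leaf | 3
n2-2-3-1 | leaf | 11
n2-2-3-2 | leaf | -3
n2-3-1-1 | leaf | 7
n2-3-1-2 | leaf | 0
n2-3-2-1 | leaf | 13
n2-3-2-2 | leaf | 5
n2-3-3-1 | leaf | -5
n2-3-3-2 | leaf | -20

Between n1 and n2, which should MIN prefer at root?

n1-1-1 (MAX): max(14, 11) = 14
n1-1-2 (MAX): max(-20, 14, 16) = 16
n1-1 (MIN): min(14, 16) = 14
n1-2-1 (MAX): max(-2, -15, 4) = 4
n1-2-2 (MAX): max(20, 4, -5, 12) = 20
n1-2-3 (MAX): max(-4, 18) = 18
n1-2 (MIN): min(4, 20, 18) = 4
n1 (MAX): max(14, 4) = 14
n2-1-1 (MAX): max(18, -5) = 18
n2-1-2 (MAX): max(3, -14) = 3
n2-1 (MIN): min(18, 3) = 3
n2-2-1 (MAX): max(-10, -17) = -10
n2-2-2 (MAX): max(-10, 3) = 3
n2-2-3 (MAX): max(11, -3) = 11
n2-2 (MIN): min(-10, 3, 11) = -10
n2-3-1 (MAX): max(7, 0) = 7
n2-3-2 (MAX): max(13, 5) = 13
n2-3-3 (MAX): max(-5, -20) = -5
n2-3 (MIN): min(7, 13, -5) = -5
n2 (MAX): max(3, -10, -5) = 3
MIN prefers the lower value; n1=14, n2=3. n2 is better since 3 < 14.

n2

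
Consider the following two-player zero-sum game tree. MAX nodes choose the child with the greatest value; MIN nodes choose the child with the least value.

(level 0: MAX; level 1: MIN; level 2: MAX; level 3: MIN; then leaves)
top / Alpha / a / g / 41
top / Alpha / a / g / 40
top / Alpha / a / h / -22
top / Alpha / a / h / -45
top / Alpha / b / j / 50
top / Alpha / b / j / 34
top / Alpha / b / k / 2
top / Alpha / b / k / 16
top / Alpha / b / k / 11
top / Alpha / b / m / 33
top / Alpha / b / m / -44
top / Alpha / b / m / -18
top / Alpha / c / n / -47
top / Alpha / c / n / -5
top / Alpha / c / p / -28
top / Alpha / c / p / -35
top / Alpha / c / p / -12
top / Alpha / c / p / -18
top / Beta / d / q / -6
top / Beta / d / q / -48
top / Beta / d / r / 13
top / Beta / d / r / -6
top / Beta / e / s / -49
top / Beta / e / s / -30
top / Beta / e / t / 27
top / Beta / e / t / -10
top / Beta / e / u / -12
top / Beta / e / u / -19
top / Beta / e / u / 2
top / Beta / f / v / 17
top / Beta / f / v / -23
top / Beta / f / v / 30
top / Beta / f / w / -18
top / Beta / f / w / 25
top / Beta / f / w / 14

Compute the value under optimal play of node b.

34

j (MIN): min(50, 34) = 34
k (MIN): min(2, 16, 11) = 2
m (MIN): min(33, -44, -18) = -44
b (MAX): max(34, 2, -44) = 34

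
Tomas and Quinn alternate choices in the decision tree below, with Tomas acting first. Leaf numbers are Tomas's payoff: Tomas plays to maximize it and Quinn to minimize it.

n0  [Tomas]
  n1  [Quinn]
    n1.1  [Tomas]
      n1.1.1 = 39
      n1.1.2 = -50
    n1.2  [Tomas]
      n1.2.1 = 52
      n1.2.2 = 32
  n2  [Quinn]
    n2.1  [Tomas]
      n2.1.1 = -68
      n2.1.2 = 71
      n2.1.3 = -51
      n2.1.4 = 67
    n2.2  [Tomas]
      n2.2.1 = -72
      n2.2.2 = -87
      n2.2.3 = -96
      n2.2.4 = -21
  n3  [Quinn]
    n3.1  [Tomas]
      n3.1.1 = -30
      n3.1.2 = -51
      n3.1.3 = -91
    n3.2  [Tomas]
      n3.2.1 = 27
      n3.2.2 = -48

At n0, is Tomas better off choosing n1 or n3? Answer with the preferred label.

n1.1 (Tomas): max(39, -50) = 39
n1.2 (Tomas): max(52, 32) = 52
n1 (Quinn): min(39, 52) = 39
n3.1 (Tomas): max(-30, -51, -91) = -30
n3.2 (Tomas): max(27, -48) = 27
n3 (Quinn): min(-30, 27) = -30
Tomas prefers the higher value; n1=39, n3=-30. n1 is better since 39 > -30.

n1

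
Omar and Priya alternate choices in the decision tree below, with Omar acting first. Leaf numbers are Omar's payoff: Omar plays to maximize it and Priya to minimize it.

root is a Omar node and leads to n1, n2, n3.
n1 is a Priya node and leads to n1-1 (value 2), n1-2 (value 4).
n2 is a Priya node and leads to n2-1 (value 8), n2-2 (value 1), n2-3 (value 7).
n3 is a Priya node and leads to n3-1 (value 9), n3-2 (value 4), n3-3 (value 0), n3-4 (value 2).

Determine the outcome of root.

n1 (Priya): min(2, 4) = 2
n2 (Priya): min(8, 1, 7) = 1
n3 (Priya): min(9, 4, 0, 2) = 0
root (Omar): max(2, 1, 0) = 2

2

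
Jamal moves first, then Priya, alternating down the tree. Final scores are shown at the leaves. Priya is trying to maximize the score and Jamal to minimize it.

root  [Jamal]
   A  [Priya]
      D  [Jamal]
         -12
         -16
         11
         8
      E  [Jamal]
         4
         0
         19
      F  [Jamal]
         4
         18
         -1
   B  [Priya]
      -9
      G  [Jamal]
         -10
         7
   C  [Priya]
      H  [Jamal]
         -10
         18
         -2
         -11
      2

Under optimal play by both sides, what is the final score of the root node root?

D (Jamal): min(-12, -16, 11, 8) = -16
E (Jamal): min(4, 0, 19) = 0
F (Jamal): min(4, 18, -1) = -1
A (Priya): max(-16, 0, -1) = 0
G (Jamal): min(-10, 7) = -10
B (Priya): max(-9, -10) = -9
H (Jamal): min(-10, 18, -2, -11) = -11
C (Priya): max(-11, 2) = 2
root (Jamal): min(0, -9, 2) = -9

-9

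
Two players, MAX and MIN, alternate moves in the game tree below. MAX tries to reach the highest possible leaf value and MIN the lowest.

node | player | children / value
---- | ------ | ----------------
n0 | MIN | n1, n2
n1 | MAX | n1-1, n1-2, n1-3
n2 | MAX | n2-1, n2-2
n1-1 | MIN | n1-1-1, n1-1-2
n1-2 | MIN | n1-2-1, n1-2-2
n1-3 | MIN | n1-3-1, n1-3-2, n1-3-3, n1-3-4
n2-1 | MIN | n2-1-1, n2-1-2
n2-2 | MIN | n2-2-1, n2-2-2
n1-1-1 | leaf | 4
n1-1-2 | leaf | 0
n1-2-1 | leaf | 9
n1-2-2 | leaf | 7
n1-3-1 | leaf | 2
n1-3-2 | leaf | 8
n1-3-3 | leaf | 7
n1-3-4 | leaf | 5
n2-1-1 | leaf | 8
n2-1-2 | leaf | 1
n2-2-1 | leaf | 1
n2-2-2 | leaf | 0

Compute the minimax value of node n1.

7

n1-1 (MIN): min(4, 0) = 0
n1-2 (MIN): min(9, 7) = 7
n1-3 (MIN): min(2, 8, 7, 5) = 2
n1 (MAX): max(0, 7, 2) = 7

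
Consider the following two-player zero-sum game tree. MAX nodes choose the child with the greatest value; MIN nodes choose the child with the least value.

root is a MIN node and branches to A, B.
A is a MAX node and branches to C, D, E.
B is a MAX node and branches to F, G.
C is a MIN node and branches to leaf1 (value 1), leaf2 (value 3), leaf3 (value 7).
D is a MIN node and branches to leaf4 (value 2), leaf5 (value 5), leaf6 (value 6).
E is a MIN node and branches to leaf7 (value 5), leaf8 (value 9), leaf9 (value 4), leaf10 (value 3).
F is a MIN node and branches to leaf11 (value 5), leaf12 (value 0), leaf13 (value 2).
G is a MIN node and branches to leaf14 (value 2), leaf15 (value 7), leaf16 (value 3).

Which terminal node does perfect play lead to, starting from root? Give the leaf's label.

leaf14

C (MIN): min(1, 3, 7) = 1
D (MIN): min(2, 5, 6) = 2
E (MIN): min(5, 9, 4, 3) = 3
A (MAX): max(1, 2, 3) = 3
F (MIN): min(5, 0, 2) = 0
G (MIN): min(2, 7, 3) = 2
B (MAX): max(0, 2) = 2
root (MIN): min(3, 2) = 2
At root, MIN picks B (lowest: 2).
At B, MAX picks G (highest: 2).
At G, MIN picks leaf14 (lowest: 2).
Terminal value 2.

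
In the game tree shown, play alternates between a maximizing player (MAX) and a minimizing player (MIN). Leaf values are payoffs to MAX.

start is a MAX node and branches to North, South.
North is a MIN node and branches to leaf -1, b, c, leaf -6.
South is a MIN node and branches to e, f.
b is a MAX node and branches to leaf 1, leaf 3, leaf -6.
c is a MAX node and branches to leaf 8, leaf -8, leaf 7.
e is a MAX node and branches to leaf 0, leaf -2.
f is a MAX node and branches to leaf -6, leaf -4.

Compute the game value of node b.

b (MAX): max(1, 3, -6) = 3

3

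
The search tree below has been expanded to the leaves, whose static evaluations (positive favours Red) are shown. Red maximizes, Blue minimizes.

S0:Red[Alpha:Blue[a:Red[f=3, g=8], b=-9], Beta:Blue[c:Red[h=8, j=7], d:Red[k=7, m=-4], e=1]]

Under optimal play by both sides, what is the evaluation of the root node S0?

1

a (Red): max(3, 8) = 8
Alpha (Blue): min(8, -9) = -9
c (Red): max(8, 7) = 8
d (Red): max(7, -4) = 7
Beta (Blue): min(8, 7, 1) = 1
S0 (Red): max(-9, 1) = 1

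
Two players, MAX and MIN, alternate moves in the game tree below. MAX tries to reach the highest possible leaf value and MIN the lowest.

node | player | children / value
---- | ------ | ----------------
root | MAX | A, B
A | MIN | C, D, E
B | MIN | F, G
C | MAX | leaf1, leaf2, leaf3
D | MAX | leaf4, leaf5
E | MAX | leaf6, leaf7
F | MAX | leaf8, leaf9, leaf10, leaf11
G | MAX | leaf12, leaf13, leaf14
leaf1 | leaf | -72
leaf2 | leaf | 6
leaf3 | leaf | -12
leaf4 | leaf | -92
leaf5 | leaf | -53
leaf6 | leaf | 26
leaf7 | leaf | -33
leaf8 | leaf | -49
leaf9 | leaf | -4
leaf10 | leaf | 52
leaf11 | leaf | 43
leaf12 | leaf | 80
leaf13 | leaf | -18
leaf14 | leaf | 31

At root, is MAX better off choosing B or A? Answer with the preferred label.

F (MAX): max(-49, -4, 52, 43) = 52
G (MAX): max(80, -18, 31) = 80
B (MIN): min(52, 80) = 52
C (MAX): max(-72, 6, -12) = 6
D (MAX): max(-92, -53) = -53
E (MAX): max(26, -33) = 26
A (MIN): min(6, -53, 26) = -53
MAX prefers the higher value; B=52, A=-53. B is better since 52 > -53.

B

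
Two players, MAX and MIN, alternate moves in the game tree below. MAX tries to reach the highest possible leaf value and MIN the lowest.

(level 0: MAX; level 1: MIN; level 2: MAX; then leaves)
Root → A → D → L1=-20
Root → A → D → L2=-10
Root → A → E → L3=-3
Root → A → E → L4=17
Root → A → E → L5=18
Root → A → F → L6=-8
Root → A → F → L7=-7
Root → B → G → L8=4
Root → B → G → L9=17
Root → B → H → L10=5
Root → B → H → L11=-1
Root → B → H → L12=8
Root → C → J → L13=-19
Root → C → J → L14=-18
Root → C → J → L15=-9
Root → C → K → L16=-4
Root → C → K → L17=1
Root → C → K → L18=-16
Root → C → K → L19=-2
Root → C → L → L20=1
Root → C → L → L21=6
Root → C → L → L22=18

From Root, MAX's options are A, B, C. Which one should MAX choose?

B

D (MAX): max(-20, -10) = -10
E (MAX): max(-3, 17, 18) = 18
F (MAX): max(-8, -7) = -7
A (MIN): min(-10, 18, -7) = -10
G (MAX): max(4, 17) = 17
H (MAX): max(5, -1, 8) = 8
B (MIN): min(17, 8) = 8
J (MAX): max(-19, -18, -9) = -9
K (MAX): max(-4, 1, -16, -2) = 1
L (MAX): max(1, 6, 18) = 18
C (MIN): min(-9, 1, 18) = -9
Root (MAX): max(-10, 8, -9) = 8
MAX at Root wants the highest of {A=-10, B=8, C=-9}, so chooses B.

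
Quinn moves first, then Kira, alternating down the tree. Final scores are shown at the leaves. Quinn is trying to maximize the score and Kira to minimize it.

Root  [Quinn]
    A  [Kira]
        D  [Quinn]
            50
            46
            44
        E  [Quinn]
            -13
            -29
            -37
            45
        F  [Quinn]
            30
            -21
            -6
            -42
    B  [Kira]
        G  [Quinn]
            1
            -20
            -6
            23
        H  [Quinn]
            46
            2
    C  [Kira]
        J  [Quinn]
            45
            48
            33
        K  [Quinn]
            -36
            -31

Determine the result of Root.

30

D (Quinn): max(50, 46, 44) = 50
E (Quinn): max(-13, -29, -37, 45) = 45
F (Quinn): max(30, -21, -6, -42) = 30
A (Kira): min(50, 45, 30) = 30
G (Quinn): max(1, -20, -6, 23) = 23
H (Quinn): max(46, 2) = 46
B (Kira): min(23, 46) = 23
J (Quinn): max(45, 48, 33) = 48
K (Quinn): max(-36, -31) = -31
C (Kira): min(48, -31) = -31
Root (Quinn): max(30, 23, -31) = 30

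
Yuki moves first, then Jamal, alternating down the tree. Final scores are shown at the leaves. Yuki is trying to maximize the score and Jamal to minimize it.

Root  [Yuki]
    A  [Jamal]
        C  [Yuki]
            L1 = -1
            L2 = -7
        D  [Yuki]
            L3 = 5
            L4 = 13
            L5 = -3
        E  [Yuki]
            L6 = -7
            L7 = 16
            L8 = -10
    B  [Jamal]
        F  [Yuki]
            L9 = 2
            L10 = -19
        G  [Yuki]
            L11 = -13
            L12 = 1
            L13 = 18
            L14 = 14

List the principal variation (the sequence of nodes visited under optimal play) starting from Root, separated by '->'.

Root -> B -> F -> L9

C (Yuki): max(-1, -7) = -1
D (Yuki): max(5, 13, -3) = 13
E (Yuki): max(-7, 16, -10) = 16
A (Jamal): min(-1, 13, 16) = -1
F (Yuki): max(2, -19) = 2
G (Yuki): max(-13, 1, 18, 14) = 18
B (Jamal): min(2, 18) = 2
Root (Yuki): max(-1, 2) = 2
At Root, Yuki picks B (highest: 2).
At B, Jamal picks F (lowest: 2).
At F, Yuki picks L9 (highest: 2).
Terminal value 2.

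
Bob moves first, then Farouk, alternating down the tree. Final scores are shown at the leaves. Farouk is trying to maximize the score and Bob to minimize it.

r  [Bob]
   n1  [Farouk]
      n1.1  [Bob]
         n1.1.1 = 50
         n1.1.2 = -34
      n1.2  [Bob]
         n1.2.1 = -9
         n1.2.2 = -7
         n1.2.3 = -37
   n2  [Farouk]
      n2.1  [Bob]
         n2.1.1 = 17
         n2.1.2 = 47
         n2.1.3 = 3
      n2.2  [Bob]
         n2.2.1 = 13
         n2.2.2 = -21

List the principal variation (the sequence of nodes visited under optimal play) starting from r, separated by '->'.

r -> n1 -> n1.1 -> n1.1.2

n1.1 (Bob): min(50, -34) = -34
n1.2 (Bob): min(-9, -7, -37) = -37
n1 (Farouk): max(-34, -37) = -34
n2.1 (Bob): min(17, 47, 3) = 3
n2.2 (Bob): min(13, -21) = -21
n2 (Farouk): max(3, -21) = 3
r (Bob): min(-34, 3) = -34
At r, Bob picks n1 (lowest: -34).
At n1, Farouk picks n1.1 (highest: -34).
At n1.1, Bob picks n1.1.2 (lowest: -34).
Terminal value -34.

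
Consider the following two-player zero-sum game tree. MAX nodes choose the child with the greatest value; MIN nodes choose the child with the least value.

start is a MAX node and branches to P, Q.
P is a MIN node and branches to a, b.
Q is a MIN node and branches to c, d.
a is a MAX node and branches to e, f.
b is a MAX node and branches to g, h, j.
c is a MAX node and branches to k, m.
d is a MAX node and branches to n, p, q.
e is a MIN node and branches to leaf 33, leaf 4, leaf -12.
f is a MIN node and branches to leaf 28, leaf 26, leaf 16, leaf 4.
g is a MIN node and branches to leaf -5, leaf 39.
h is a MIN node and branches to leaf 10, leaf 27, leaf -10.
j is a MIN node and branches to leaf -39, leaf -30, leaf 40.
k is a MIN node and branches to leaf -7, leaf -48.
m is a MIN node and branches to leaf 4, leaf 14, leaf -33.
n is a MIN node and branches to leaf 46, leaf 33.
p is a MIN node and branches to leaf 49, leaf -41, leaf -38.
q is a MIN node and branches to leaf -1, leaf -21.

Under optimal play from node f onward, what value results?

f (MIN): min(28, 26, 16, 4) = 4

4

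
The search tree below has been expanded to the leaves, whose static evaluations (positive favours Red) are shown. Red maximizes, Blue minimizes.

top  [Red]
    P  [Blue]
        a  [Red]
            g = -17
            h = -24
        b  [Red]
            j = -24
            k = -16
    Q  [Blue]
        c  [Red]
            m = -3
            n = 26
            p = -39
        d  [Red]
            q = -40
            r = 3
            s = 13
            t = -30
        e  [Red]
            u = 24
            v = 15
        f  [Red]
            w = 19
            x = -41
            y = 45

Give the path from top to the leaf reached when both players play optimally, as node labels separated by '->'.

a (Red): max(-17, -24) = -17
b (Red): max(-24, -16) = -16
P (Blue): min(-17, -16) = -17
c (Red): max(-3, 26, -39) = 26
d (Red): max(-40, 3, 13, -30) = 13
e (Red): max(24, 15) = 24
f (Red): max(19, -41, 45) = 45
Q (Blue): min(26, 13, 24, 45) = 13
top (Red): max(-17, 13) = 13
At top, Red picks Q (highest: 13).
At Q, Blue picks d (lowest: 13).
At d, Red picks s (highest: 13).
Terminal value 13.

top -> Q -> d -> s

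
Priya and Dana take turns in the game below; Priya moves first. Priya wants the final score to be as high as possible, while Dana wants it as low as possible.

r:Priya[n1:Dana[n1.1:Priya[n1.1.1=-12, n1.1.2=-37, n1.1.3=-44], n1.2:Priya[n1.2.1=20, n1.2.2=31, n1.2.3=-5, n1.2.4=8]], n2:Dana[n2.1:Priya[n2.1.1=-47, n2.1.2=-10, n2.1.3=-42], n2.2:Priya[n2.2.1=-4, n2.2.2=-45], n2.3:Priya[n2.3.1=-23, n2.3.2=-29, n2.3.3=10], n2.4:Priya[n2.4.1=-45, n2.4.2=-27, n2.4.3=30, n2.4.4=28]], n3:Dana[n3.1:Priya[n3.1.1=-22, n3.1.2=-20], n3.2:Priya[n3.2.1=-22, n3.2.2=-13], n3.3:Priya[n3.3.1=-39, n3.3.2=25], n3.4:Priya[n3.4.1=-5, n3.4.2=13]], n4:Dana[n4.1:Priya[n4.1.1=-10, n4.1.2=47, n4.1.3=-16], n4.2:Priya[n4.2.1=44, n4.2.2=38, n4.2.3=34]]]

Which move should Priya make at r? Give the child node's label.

n1.1 (Priya): max(-12, -37, -44) = -12
n1.2 (Priya): max(20, 31, -5, 8) = 31
n1 (Dana): min(-12, 31) = -12
n2.1 (Priya): max(-47, -10, -42) = -10
n2.2 (Priya): max(-4, -45) = -4
n2.3 (Priya): max(-23, -29, 10) = 10
n2.4 (Priya): max(-45, -27, 30, 28) = 30
n2 (Dana): min(-10, -4, 10, 30) = -10
n3.1 (Priya): max(-22, -20) = -20
n3.2 (Priya): max(-22, -13) = -13
n3.3 (Priya): max(-39, 25) = 25
n3.4 (Priya): max(-5, 13) = 13
n3 (Dana): min(-20, -13, 25, 13) = -20
n4.1 (Priya): max(-10, 47, -16) = 47
n4.2 (Priya): max(44, 38, 34) = 44
n4 (Dana): min(47, 44) = 44
r (Priya): max(-12, -10, -20, 44) = 44
Priya at r wants the highest of {n1=-12, n2=-10, n3=-20, n4=44}, so chooses n4.

n4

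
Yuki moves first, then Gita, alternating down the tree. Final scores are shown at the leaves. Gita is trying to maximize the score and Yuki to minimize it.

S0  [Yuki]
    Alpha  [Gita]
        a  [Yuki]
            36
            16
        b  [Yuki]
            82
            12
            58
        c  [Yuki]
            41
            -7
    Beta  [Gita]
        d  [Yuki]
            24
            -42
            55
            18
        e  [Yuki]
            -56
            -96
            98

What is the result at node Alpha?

16

a (Yuki): min(36, 16) = 16
b (Yuki): min(82, 12, 58) = 12
c (Yuki): min(41, -7) = -7
Alpha (Gita): max(16, 12, -7) = 16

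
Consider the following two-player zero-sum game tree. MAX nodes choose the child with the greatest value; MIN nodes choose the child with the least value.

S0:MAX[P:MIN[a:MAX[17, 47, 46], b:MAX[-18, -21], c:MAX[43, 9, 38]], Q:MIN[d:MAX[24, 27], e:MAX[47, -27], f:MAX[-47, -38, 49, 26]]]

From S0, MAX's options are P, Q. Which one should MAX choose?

Q

a (MAX): max(17, 47, 46) = 47
b (MAX): max(-18, -21) = -18
c (MAX): max(43, 9, 38) = 43
P (MIN): min(47, -18, 43) = -18
d (MAX): max(24, 27) = 27
e (MAX): max(47, -27) = 47
f (MAX): max(-47, -38, 49, 26) = 49
Q (MIN): min(27, 47, 49) = 27
S0 (MAX): max(-18, 27) = 27
MAX at S0 wants the highest of {P=-18, Q=27}, so chooses Q.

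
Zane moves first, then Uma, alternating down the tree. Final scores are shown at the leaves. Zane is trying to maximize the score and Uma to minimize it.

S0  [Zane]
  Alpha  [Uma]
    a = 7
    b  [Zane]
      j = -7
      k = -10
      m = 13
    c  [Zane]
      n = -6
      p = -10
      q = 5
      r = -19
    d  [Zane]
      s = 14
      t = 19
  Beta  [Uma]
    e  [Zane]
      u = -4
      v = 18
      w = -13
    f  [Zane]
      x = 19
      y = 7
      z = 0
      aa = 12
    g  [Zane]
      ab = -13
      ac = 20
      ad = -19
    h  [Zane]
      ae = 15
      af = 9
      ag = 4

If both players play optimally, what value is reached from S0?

15

b (Zane): max(-7, -10, 13) = 13
c (Zane): max(-6, -10, 5, -19) = 5
d (Zane): max(14, 19) = 19
Alpha (Uma): min(7, 13, 5, 19) = 5
e (Zane): max(-4, 18, -13) = 18
f (Zane): max(19, 7, 0, 12) = 19
g (Zane): max(-13, 20, -19) = 20
h (Zane): max(15, 9, 4) = 15
Beta (Uma): min(18, 19, 20, 15) = 15
S0 (Zane): max(5, 15) = 15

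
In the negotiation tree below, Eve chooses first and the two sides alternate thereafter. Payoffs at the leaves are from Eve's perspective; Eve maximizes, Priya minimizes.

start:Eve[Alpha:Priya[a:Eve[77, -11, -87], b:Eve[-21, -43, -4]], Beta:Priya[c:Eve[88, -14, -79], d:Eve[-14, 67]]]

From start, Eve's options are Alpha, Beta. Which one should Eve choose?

Beta

a (Eve): max(77, -11, -87) = 77
b (Eve): max(-21, -43, -4) = -4
Alpha (Priya): min(77, -4) = -4
c (Eve): max(88, -14, -79) = 88
d (Eve): max(-14, 67) = 67
Beta (Priya): min(88, 67) = 67
start (Eve): max(-4, 67) = 67
Eve at start wants the highest of {Alpha=-4, Beta=67}, so chooses Beta.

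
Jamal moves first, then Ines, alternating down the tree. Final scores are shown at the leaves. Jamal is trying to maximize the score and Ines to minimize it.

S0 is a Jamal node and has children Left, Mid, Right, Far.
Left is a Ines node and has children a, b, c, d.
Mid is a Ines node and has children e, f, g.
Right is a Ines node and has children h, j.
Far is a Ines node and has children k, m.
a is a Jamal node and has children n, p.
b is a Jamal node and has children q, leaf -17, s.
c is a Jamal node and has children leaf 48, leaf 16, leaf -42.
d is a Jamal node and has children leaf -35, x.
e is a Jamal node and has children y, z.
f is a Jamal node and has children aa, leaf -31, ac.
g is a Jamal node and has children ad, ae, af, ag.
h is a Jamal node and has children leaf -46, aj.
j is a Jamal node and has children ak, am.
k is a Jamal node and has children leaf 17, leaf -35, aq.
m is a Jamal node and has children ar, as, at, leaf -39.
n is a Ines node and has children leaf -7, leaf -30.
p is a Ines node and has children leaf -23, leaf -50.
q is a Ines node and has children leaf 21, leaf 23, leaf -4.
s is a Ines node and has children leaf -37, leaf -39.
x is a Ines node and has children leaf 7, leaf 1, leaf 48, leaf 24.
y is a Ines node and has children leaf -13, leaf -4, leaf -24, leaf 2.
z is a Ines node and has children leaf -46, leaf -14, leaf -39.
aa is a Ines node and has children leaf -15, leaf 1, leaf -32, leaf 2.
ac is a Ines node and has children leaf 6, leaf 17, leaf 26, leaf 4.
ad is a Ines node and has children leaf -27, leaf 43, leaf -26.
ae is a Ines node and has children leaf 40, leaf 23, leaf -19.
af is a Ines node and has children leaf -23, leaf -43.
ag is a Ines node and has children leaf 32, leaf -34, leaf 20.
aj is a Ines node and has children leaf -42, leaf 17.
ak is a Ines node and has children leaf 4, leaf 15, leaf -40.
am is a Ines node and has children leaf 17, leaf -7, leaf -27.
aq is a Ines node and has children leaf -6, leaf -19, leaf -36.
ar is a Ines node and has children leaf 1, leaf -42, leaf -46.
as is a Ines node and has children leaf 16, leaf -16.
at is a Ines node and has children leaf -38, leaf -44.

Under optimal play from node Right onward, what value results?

-42

aj (Ines): min(-42, 17) = -42
h (Jamal): max(-46, -42) = -42
ak (Ines): min(4, 15, -40) = -40
am (Ines): min(17, -7, -27) = -27
j (Jamal): max(-40, -27) = -27
Right (Ines): min(-42, -27) = -42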